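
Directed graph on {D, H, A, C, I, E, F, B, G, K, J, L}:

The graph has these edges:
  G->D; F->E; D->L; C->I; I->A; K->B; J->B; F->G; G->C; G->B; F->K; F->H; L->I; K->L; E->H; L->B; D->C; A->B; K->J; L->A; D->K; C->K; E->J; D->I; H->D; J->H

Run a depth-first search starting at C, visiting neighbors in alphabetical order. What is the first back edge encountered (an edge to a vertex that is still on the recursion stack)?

DFS from C (visiting neighbors in alphabetical order); mark gray on enter, black on exit:
C gray
  I gray
    A gray
      B gray
      B black
    A black
  I black
  K gray
    K→B: B black — skip
    J gray
      J→B: B black — skip
      H gray
        D gray
          D→C: C is gray → back edge
First back edge: D → C.

D→C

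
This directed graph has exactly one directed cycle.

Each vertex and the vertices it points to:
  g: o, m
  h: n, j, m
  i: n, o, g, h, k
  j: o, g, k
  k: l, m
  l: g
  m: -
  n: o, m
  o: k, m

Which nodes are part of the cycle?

g, k, l, o

DFS with gray/black marking from k:
k gray
  l gray
    g gray
      o gray
        o→k: k is gray → back edge
Back edge closes the cycle k → l → g → o → k; its vertices are {g, k, l, o}.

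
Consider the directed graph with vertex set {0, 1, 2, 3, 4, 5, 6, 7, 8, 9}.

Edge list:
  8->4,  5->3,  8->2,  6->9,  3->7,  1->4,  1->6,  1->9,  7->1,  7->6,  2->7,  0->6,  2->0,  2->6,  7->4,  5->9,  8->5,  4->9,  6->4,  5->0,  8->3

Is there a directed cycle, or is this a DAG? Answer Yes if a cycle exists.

DFS with white/gray/black marking, starting from 7:
7 gray
  4 gray
    9 gray
    9 black
  4 black
  6 gray
    6→4: 4 black — skip
    6→9: 9 black — skip
  6 black
  1 gray
    1→9: 9 black — skip
    1→4: 4 black — skip
    1→6: 6 black — skip
  1 black
7 black
0 gray
  0→6: 6 black — skip
0 black
2 gray
  2→7: 7 black — skip
  2→0: 0 black — skip
  2→6: 6 black — skip
2 black
3 gray
  3→7: 7 black — skip
3 black
5 gray
  5→3: 3 black — skip
  5→9: 9 black — skip
  5→0: 0 black — skip
5 black
8 gray
  8→5: 5 black — skip
  8→4: 4 black — skip
  8→2: 2 black — skip
  8→3: 3 black — skip
8 black
Every edge goes to a white or black vertex — no back edge, so the graph is acyclic.

No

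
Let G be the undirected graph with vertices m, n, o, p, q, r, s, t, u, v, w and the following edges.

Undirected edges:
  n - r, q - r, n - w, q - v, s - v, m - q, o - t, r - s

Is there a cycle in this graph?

Yes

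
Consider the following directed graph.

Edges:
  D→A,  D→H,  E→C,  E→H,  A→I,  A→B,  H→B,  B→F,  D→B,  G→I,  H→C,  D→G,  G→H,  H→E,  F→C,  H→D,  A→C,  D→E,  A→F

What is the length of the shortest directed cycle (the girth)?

2

For each vertex v, BFS finds the shortest path from v back to v.
The shortest such closed walk is D → H → D, length 2.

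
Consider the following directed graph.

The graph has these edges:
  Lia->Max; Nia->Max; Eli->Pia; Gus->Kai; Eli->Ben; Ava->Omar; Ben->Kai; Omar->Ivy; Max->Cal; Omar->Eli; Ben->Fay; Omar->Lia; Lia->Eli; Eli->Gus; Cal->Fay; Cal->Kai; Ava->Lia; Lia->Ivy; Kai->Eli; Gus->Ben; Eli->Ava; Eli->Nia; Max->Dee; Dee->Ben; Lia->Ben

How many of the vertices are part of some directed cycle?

11

A vertex is on a directed cycle iff it belongs to a strongly connected component of size ≥ 2 (or has a self-loop).
The vertices on cycles are {Ava, Ben, Cal, Dee, Eli, Gus, Kai, Lia, Max, Nia, Omar} — 11 in total.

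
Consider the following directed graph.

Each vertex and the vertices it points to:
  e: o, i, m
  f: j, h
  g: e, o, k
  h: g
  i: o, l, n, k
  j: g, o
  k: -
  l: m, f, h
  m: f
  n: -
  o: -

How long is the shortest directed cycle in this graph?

For each vertex v, BFS finds the shortest path from v back to v.
The shortest such closed walk is e → i → l → h → g → e, length 5.

5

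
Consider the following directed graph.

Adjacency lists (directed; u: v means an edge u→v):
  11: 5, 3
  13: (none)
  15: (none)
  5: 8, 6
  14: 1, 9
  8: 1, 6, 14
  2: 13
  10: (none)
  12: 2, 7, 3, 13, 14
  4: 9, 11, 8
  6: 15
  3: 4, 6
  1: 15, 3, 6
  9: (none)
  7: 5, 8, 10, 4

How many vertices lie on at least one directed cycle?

A vertex is on a directed cycle iff it belongs to a strongly connected component of size ≥ 2 (or has a self-loop).
The vertices on cycles are {1, 3, 4, 5, 8, 11, 14} — 7 in total.

7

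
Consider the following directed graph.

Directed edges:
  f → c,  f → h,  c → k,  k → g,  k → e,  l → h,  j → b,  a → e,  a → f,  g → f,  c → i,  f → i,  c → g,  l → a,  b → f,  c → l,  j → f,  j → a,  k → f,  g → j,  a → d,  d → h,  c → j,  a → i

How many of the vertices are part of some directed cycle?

A vertex is on a directed cycle iff it belongs to a strongly connected component of size ≥ 2 (or has a self-loop).
The vertices on cycles are {a, b, c, f, g, j, k, l} — 8 in total.

8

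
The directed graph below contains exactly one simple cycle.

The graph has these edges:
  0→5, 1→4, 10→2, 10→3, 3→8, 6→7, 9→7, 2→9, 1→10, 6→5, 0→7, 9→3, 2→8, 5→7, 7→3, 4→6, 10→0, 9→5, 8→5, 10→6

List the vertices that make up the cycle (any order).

3, 5, 7, 8

DFS with gray/black marking from 3:
3 gray
  8 gray
    5 gray
      7 gray
        7→3: 3 is gray → back edge
Back edge closes the cycle 3 → 8 → 5 → 7 → 3; its vertices are {3, 5, 7, 8}.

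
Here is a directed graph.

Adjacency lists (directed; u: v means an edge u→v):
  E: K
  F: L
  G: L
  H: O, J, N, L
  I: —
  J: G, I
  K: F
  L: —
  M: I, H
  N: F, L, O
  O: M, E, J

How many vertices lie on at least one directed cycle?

4

A vertex is on a directed cycle iff it belongs to a strongly connected component of size ≥ 2 (or has a self-loop).
The vertices on cycles are {H, M, N, O} — 4 in total.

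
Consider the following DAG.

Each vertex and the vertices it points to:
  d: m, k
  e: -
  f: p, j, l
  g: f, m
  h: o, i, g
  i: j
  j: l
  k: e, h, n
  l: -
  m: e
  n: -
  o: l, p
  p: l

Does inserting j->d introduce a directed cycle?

Adding j→d creates a cycle iff d can already reach j.
Path from d: d → k → h → i → j.
So d → … → j → d is a cycle.

Yes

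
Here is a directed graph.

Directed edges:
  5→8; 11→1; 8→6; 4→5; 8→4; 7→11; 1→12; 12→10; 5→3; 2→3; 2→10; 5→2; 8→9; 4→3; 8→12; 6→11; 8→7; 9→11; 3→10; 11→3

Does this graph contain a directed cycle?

DFS with white/gray/black marking, starting from 1:
1 gray
  12 gray
    10 gray
    10 black
  12 black
1 black
2 gray
  2→10: 10 black — skip
  3 gray
    3→10: 10 black — skip
  3 black
2 black
4 gray
  4→3: 3 black — skip
  5 gray
    5→2: 2 black — skip
    8 gray
      8→12: 12 black — skip
      7 gray
        11 gray
          11→1: 1 black — skip
          11→3: 3 black — skip
        11 black
      7 black
      6 gray
        6→11: 11 black — skip
      6 black
      9 gray
        9→11: 11 black — skip
      9 black
      8→4: 4 is gray → back edge
Back edge found, so a cycle exists: 4 → 5 → 8 → 4.

Yes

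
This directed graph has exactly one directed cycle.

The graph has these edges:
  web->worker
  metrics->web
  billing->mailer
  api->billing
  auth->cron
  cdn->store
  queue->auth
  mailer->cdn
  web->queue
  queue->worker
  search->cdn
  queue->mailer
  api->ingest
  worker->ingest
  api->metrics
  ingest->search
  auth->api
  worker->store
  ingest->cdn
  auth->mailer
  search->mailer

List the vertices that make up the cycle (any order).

api, web, auth, queue, metrics

DFS with gray/black marking from api:
api gray
  metrics gray
    web gray
      worker gray
        ingest gray
          cdn gray
            store gray
            store black
          cdn black
          search gray
            search→cdn: cdn black — skip
            mailer gray
              mailer→cdn: cdn black — skip
            mailer black
          search black
        ingest black
        worker→store: store black — skip
      worker black
      queue gray
        auth gray
          auth→api: api is gray → back edge
Back edge closes the cycle api → metrics → web → queue → auth → api; its vertices are {api, web, auth, queue, metrics}.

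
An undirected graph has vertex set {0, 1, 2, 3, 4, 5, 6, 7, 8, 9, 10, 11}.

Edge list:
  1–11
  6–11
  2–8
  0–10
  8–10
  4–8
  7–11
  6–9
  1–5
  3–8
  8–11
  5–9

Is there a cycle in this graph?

Yes

DFS, tracking each vertex's parent; an edge to a visited non-parent vertex closes a cycle.
Start from 9:
visit 9 (parent –)
  visit 6 (parent 9)
    6–9: parent, skip
    visit 11 (parent 6)
      visit 7 (parent 11)
        7–11: parent, skip
      visit 1 (parent 11)
        visit 5 (parent 1)
          5–1: parent, skip
          5–9: 9 visited and ≠ parent → cycle
Cycle: 9 – 6 – 11 – 1 – 5 – 9.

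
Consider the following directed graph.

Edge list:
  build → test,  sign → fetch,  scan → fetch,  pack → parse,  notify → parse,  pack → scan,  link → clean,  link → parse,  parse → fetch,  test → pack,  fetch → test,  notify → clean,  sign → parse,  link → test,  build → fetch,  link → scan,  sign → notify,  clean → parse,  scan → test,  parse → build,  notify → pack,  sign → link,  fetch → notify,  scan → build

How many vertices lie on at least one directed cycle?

8

A vertex is on a directed cycle iff it belongs to a strongly connected component of size ≥ 2 (or has a self-loop).
The vertices on cycles are {pack, scan, test, build, clean, fetch, parse, notify} — 8 in total.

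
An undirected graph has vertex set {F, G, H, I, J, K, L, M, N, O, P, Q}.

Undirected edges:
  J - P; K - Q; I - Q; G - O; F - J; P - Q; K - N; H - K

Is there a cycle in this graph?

No

DFS, tracking each vertex's parent; an edge to a visited non-parent vertex closes a cycle.
Start from G:
visit G (parent –)
  visit O (parent G)
    O–G: parent, skip
visit F (parent –)
  visit J (parent F)
    visit P (parent J)
      visit Q (parent P)
        Q–P: parent, skip
        visit K (parent Q)
          visit H (parent K)
            H–K: parent, skip
          K–Q: parent, skip
          visit N (parent K)
            N–K: parent, skip
        visit I (parent Q)
          I–Q: parent, skip
      P–J: parent, skip
    J–F: parent, skip
visit L (parent –)
visit M (parent –)
No non-parent visited neighbor found — the graph is a forest.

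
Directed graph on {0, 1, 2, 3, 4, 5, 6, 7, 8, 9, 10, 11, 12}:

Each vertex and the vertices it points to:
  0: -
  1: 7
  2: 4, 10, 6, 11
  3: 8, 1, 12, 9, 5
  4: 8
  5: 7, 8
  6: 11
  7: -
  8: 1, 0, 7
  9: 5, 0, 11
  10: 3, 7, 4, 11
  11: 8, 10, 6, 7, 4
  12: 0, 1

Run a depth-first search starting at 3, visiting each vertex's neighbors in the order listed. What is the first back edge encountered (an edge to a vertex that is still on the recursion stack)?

DFS from 3 (visiting each vertex's neighbors in the order listed); mark gray on enter, black on exit:
3 gray
  8 gray
    1 gray
      7 gray
      7 black
    1 black
    0 gray
    0 black
    8→7: 7 black — skip
  8 black
  3→1: 1 black — skip
  12 gray
    12→0: 0 black — skip
    12→1: 1 black — skip
  12 black
  9 gray
    5 gray
      5→7: 7 black — skip
      5→8: 8 black — skip
    5 black
    9→0: 0 black — skip
    11 gray
      11→8: 8 black — skip
      10 gray
        10→3: 3 is gray → back edge
First back edge: 10 → 3.

10→3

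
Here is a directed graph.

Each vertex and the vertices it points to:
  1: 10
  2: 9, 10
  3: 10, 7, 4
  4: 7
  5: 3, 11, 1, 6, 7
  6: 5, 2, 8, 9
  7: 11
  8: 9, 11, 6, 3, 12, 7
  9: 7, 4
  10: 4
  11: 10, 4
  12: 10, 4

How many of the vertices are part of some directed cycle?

7

A vertex is on a directed cycle iff it belongs to a strongly connected component of size ≥ 2 (or has a self-loop).
The vertices on cycles are {4, 5, 6, 7, 8, 10, 11} — 7 in total.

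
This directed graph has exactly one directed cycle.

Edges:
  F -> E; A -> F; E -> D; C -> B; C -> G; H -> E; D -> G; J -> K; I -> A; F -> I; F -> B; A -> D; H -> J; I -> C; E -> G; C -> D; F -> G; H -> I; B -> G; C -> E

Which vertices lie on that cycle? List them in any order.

A, F, I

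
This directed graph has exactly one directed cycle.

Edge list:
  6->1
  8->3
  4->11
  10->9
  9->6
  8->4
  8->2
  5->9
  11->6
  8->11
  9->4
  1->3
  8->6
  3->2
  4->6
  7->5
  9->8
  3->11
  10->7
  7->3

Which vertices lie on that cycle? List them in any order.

1, 3, 6, 11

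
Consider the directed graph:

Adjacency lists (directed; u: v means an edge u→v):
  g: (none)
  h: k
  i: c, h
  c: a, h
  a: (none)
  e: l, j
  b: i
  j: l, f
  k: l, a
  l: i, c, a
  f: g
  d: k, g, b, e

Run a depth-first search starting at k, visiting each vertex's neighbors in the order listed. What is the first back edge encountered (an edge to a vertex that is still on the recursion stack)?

DFS from k (visiting each vertex's neighbors in the order listed); mark gray on enter, black on exit:
k gray
  l gray
    i gray
      c gray
        a gray
        a black
        h gray
          h→k: k is gray → back edge
First back edge: h → k.

h->k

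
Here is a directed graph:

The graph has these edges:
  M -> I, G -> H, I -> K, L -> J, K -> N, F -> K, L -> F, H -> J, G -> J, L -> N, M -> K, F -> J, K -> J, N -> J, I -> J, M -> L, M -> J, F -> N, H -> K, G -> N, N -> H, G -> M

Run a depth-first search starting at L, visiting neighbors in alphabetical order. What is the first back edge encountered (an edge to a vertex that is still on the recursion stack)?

H→K

DFS from L (visiting neighbors in alphabetical order); mark gray on enter, black on exit:
L gray
  F gray
    J gray
    J black
    K gray
      K→J: J black — skip
      N gray
        H gray
          H→J: J black — skip
          H→K: K is gray → back edge
First back edge: H → K.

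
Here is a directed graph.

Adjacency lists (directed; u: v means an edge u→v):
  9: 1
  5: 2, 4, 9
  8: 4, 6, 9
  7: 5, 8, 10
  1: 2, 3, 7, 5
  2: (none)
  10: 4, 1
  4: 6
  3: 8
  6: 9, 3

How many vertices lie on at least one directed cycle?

9

A vertex is on a directed cycle iff it belongs to a strongly connected component of size ≥ 2 (or has a self-loop).
The vertices on cycles are {1, 3, 4, 5, 6, 7, 8, 9, 10} — 9 in total.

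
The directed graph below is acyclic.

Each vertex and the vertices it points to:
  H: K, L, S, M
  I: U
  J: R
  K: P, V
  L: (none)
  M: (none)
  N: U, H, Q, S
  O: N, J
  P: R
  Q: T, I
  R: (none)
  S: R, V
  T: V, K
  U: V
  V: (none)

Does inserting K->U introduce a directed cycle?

Adding K→U creates a cycle iff U can already reach K.
Explore from U: no path reaches K. The graph stays acyclic.

No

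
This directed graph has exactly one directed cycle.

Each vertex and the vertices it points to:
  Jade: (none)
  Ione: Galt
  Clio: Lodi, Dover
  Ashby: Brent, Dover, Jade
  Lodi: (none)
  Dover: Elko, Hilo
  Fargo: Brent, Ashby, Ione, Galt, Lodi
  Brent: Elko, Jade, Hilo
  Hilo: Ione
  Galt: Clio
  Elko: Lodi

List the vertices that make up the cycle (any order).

Clio, Galt, Hilo, Ione, Dover

DFS with gray/black marking from Ione:
Ione gray
  Galt gray
    Clio gray
      Lodi gray
      Lodi black
      Dover gray
        Elko gray
          Elko→Lodi: Lodi black — skip
        Elko black
        Hilo gray
          Hilo→Ione: Ione is gray → back edge
Back edge closes the cycle Ione → Galt → Clio → Dover → Hilo → Ione; its vertices are {Clio, Galt, Hilo, Ione, Dover}.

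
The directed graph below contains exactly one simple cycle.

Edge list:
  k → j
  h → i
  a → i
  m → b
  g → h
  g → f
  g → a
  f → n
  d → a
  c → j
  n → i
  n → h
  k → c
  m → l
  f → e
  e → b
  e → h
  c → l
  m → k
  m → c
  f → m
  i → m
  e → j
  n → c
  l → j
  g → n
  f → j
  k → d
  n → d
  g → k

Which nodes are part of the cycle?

a, d, i, k, m

DFS with gray/black marking from m:
m gray
  l gray
    j gray
    j black
  l black
  c gray
    c→j: j black — skip
    c→l: l black — skip
  c black
  b gray
  b black
  k gray
    d gray
      a gray
        i gray
          i→m: m is gray → back edge
Back edge closes the cycle m → k → d → a → i → m; its vertices are {a, d, i, k, m}.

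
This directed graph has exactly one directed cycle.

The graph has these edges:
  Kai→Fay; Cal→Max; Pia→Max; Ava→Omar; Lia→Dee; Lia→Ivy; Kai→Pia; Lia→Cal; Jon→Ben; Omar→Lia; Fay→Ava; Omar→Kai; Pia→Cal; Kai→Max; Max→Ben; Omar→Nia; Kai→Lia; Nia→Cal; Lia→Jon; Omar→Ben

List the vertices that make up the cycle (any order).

DFS with gray/black marking from Omar:
Omar gray
  Ben gray
  Ben black
  Nia gray
    Cal gray
      Max gray
        Max→Ben: Ben black — skip
      Max black
    Cal black
  Nia black
  Kai gray
    Kai→Max: Max black — skip
    Lia gray
      Ivy gray
      Ivy black
      Jon gray
        Jon→Ben: Ben black — skip
      Jon black
      Lia→Cal: Cal black — skip
      Dee gray
      Dee black
    Lia black
    Pia gray
      Pia→Cal: Cal black — skip
      Pia→Max: Max black — skip
    Pia black
    Fay gray
      Ava gray
        Ava→Omar: Omar is gray → back edge
Back edge closes the cycle Omar → Kai → Fay → Ava → Omar; its vertices are {Ava, Fay, Kai, Omar}.

Ava, Fay, Kai, Omar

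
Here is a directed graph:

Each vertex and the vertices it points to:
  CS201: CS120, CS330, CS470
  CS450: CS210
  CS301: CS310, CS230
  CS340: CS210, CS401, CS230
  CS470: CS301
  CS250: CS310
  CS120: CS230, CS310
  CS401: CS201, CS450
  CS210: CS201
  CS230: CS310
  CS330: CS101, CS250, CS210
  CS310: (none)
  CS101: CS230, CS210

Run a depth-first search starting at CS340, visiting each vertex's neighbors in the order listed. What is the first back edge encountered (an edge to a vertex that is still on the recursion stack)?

CS101→CS210

DFS from CS340 (visiting each vertex's neighbors in the order listed); mark gray on enter, black on exit:
CS340 gray
  CS210 gray
    CS201 gray
      CS120 gray
        CS230 gray
          CS310 gray
          CS310 black
        CS230 black
        CS120→CS310: CS310 black — skip
      CS120 black
      CS330 gray
        CS101 gray
          CS101→CS230: CS230 black — skip
          CS101→CS210: CS210 is gray → back edge
First back edge: CS101 → CS210.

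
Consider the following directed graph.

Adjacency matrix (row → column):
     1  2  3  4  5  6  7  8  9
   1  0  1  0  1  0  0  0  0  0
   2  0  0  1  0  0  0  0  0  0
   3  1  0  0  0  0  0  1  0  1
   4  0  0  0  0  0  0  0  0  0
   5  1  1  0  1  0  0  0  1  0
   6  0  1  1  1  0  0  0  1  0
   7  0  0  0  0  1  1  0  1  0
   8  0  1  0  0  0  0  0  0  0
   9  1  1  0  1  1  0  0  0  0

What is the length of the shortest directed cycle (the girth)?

3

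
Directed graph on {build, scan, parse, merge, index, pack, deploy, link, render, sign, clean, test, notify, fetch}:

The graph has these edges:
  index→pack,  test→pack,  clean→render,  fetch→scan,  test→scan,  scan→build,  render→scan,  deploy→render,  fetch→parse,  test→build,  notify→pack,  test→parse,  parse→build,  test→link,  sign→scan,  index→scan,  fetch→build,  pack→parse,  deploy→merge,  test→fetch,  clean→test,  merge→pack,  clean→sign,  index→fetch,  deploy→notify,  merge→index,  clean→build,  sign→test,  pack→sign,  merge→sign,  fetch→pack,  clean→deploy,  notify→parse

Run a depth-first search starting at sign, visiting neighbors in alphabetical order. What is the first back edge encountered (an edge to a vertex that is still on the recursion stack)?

DFS from sign (visiting neighbors in alphabetical order); mark gray on enter, black on exit:
sign gray
  scan gray
    build gray
    build black
  scan black
  test gray
    test→build: build black — skip
    fetch gray
      fetch→build: build black — skip
      pack gray
        parse gray
          parse→build: build black — skip
        parse black
        pack→sign: sign is gray → back edge
First back edge: pack → sign.

pack→sign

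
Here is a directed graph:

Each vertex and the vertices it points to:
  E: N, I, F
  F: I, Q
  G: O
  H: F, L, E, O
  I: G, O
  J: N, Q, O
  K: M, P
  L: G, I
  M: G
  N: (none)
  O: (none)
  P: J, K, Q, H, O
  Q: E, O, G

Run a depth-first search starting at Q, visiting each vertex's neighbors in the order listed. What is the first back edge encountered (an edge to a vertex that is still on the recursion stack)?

DFS from Q (visiting each vertex's neighbors in the order listed); mark gray on enter, black on exit:
Q gray
  E gray
    N gray
    N black
    I gray
      G gray
        O gray
        O black
      G black
      I→O: O black — skip
    I black
    F gray
      F→I: I black — skip
      F→Q: Q is gray → back edge
First back edge: F → Q.

F→Q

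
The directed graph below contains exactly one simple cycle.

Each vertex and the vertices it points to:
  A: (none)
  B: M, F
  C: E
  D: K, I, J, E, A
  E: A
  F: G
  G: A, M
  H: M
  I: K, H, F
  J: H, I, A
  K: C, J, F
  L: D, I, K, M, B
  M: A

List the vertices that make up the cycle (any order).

I, J, K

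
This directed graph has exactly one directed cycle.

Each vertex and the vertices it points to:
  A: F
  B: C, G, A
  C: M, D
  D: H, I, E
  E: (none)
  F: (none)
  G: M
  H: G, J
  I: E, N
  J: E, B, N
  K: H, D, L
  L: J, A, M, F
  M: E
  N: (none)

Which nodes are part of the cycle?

B, C, D, H, J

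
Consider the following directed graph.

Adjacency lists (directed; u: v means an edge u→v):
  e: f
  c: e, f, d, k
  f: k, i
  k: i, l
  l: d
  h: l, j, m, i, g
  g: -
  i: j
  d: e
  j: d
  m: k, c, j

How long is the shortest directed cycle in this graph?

5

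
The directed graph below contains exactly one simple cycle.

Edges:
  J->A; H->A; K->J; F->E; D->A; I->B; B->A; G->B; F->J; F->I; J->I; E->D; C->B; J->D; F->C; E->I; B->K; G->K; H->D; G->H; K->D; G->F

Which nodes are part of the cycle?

B, I, J, K

DFS with gray/black marking from K:
K gray
  D gray
    A gray
    A black
  D black
  J gray
    J→A: A black — skip
    J→D: D black — skip
    I gray
      B gray
        B→K: K is gray → back edge
Back edge closes the cycle K → J → I → B → K; its vertices are {B, I, J, K}.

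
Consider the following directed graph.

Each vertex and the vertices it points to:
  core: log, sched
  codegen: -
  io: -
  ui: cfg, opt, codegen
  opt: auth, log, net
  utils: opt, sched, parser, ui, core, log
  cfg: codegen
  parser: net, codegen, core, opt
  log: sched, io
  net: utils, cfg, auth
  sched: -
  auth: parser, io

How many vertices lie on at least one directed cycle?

6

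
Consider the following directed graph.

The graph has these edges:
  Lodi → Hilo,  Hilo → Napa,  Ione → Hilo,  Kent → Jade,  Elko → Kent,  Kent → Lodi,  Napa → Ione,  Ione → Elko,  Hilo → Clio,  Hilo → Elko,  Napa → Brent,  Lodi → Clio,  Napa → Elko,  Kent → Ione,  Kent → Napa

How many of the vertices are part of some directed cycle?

A vertex is on a directed cycle iff it belongs to a strongly connected component of size ≥ 2 (or has a self-loop).
The vertices on cycles are {Elko, Hilo, Ione, Kent, Lodi, Napa} — 6 in total.

6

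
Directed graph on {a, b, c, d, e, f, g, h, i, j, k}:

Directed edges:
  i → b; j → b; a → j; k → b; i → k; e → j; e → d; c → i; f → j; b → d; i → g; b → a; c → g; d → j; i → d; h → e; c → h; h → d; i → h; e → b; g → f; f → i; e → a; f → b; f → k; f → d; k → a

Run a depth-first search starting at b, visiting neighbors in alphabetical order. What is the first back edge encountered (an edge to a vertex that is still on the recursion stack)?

j->b

DFS from b (visiting neighbors in alphabetical order); mark gray on enter, black on exit:
b gray
  a gray
    j gray
      j→b: b is gray → back edge
First back edge: j → b.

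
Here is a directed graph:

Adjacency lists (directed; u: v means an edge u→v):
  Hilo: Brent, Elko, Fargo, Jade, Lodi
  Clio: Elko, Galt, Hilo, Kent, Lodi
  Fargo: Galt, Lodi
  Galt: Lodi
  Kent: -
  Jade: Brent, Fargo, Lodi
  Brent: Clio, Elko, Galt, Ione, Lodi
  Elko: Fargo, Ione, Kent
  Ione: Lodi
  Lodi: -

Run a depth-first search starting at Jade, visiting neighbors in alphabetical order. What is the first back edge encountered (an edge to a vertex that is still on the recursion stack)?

DFS from Jade (visiting neighbors in alphabetical order); mark gray on enter, black on exit:
Jade gray
  Brent gray
    Clio gray
      Elko gray
        Fargo gray
          Galt gray
            Lodi gray
            Lodi black
          Galt black
          Fargo→Lodi: Lodi black — skip
        Fargo black
        Ione gray
          Ione→Lodi: Lodi black — skip
        Ione black
        Kent gray
        Kent black
      Elko black
      Clio→Galt: Galt black — skip
      Hilo gray
        Hilo→Brent: Brent is gray → back edge
First back edge: Hilo → Brent.

Hilo->Brent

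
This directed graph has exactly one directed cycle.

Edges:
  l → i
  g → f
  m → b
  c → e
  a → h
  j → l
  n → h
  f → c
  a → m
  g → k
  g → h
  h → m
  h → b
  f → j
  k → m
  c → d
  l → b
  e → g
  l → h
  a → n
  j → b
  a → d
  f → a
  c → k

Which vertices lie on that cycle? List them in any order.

DFS with gray/black marking from e:
e gray
  g gray
    h gray
      m gray
        b gray
        b black
      m black
      h→b: b black — skip
    h black
    k gray
      k→m: m black — skip
    k black
    f gray
      c gray
        c→e: e is gray → back edge
Back edge closes the cycle e → g → f → c → e; its vertices are {c, e, f, g}.

c, e, f, g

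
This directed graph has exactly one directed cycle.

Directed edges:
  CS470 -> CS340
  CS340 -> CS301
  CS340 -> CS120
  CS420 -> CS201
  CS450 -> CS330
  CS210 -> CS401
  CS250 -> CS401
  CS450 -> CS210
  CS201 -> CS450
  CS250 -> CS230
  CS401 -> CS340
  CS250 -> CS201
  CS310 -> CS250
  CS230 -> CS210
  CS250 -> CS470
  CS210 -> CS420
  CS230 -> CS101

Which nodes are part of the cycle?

CS201, CS210, CS420, CS450

DFS with gray/black marking from CS210:
CS210 gray
  CS420 gray
    CS201 gray
      CS450 gray
        CS450→CS210: CS210 is gray → back edge
Back edge closes the cycle CS210 → CS420 → CS201 → CS450 → CS210; its vertices are {CS201, CS210, CS420, CS450}.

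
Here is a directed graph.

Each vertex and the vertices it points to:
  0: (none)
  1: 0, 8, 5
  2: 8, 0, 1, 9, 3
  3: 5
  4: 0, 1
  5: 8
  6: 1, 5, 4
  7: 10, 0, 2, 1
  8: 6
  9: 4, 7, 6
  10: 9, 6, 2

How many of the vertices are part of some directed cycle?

A vertex is on a directed cycle iff it belongs to a strongly connected component of size ≥ 2 (or has a self-loop).
The vertices on cycles are {1, 2, 4, 5, 6, 7, 8, 9, 10} — 9 in total.

9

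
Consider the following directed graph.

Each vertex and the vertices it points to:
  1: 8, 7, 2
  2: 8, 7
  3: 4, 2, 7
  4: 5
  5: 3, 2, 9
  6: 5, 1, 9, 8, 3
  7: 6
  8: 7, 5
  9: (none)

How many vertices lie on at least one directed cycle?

8

A vertex is on a directed cycle iff it belongs to a strongly connected component of size ≥ 2 (or has a self-loop).
The vertices on cycles are {1, 2, 3, 4, 5, 6, 7, 8} — 8 in total.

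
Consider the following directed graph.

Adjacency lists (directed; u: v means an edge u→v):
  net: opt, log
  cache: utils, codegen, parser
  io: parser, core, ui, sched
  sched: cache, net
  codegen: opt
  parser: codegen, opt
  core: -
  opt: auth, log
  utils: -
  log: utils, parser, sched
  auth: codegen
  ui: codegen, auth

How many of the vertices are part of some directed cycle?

A vertex is on a directed cycle iff it belongs to a strongly connected component of size ≥ 2 (or has a self-loop).
The vertices on cycles are {log, net, opt, auth, cache, sched, parser, codegen} — 8 in total.

8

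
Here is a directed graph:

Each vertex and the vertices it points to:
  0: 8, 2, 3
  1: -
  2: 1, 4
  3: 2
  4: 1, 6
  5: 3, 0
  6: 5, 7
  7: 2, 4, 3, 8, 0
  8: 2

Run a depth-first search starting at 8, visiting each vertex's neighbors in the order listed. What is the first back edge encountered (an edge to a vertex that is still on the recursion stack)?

DFS from 8 (visiting each vertex's neighbors in the order listed); mark gray on enter, black on exit:
8 gray
  2 gray
    1 gray
    1 black
    4 gray
      4→1: 1 black — skip
      6 gray
        5 gray
          3 gray
            3→2: 2 is gray → back edge
First back edge: 3 → 2.

3->2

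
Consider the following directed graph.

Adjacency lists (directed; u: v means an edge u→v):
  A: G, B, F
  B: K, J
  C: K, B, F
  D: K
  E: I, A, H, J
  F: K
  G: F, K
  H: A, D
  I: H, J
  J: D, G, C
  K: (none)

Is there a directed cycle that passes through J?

J is on a cycle iff J can reach itself via ≥1 edge.
J → C → B → J — yes.

Yes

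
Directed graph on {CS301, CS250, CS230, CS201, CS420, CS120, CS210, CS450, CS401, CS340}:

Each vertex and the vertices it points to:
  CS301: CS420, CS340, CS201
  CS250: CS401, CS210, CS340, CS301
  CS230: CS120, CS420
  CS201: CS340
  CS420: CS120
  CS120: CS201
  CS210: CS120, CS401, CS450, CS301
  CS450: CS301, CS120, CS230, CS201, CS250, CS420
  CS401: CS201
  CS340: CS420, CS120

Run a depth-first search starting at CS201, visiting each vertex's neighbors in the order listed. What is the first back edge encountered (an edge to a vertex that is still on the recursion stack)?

CS120→CS201

DFS from CS201 (visiting each vertex's neighbors in the order listed); mark gray on enter, black on exit:
CS201 gray
  CS340 gray
    CS420 gray
      CS120 gray
        CS120→CS201: CS201 is gray → back edge
First back edge: CS120 → CS201.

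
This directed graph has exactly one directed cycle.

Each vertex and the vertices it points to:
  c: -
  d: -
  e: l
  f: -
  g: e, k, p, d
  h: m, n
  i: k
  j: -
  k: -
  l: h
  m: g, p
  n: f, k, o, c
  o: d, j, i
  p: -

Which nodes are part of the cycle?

DFS with gray/black marking from h:
h gray
  m gray
    g gray
      e gray
        l gray
          l→h: h is gray → back edge
Back edge closes the cycle h → m → g → e → l → h; its vertices are {e, g, h, l, m}.

e, g, h, l, m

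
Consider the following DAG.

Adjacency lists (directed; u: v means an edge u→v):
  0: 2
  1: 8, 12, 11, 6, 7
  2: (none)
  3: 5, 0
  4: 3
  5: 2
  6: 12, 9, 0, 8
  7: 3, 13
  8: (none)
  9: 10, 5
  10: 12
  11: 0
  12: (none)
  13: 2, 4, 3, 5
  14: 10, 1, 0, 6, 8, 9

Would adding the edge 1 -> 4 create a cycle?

Adding 1→4 creates a cycle iff 4 can already reach 1.
Explore from 4: no path reaches 1. The graph stays acyclic.

No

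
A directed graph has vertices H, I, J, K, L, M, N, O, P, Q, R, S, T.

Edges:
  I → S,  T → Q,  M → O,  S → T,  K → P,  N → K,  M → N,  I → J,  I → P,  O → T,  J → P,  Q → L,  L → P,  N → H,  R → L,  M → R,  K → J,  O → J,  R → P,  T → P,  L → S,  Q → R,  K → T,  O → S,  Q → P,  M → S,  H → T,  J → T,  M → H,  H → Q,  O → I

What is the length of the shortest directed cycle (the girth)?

4

For each vertex v, BFS finds the shortest path from v back to v.
The shortest such closed walk is Q → L → S → T → Q, length 4.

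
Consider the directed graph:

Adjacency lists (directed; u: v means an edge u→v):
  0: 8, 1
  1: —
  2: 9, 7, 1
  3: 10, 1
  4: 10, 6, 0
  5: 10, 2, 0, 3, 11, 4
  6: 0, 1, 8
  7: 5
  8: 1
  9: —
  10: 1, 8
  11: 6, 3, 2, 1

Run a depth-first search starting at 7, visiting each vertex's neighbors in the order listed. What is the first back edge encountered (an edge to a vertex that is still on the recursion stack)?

DFS from 7 (visiting each vertex's neighbors in the order listed); mark gray on enter, black on exit:
7 gray
  5 gray
    10 gray
      1 gray
      1 black
      8 gray
        8→1: 1 black — skip
      8 black
    10 black
    2 gray
      9 gray
      9 black
      2→7: 7 is gray → back edge
First back edge: 2 → 7.

2→7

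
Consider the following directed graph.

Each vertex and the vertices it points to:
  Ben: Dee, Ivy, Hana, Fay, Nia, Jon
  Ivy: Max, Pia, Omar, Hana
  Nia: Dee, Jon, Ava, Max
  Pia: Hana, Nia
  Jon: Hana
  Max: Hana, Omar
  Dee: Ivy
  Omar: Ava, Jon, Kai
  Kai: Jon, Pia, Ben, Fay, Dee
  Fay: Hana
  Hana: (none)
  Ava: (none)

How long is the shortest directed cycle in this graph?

4

For each vertex v, BFS finds the shortest path from v back to v.
The shortest such closed walk is Omar → Kai → Dee → Ivy → Omar, length 4.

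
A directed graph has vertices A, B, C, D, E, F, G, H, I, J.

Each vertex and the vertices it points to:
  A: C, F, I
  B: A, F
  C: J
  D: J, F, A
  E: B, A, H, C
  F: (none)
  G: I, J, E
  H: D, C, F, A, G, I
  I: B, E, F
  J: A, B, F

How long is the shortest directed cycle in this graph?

3

For each vertex v, BFS finds the shortest path from v back to v.
The shortest such closed walk is H → G → E → H, length 3.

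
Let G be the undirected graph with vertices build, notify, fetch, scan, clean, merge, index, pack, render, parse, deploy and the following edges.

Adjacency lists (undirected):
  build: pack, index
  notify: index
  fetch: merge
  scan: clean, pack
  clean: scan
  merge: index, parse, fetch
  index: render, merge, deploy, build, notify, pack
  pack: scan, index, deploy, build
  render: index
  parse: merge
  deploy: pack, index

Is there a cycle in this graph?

DFS, tracking each vertex's parent; an edge to a visited non-parent vertex closes a cycle.
Start from index:
visit index (parent –)
  visit render (parent index)
    render–index: parent, skip
  visit merge (parent index)
    merge–index: parent, skip
    visit parse (parent merge)
      parse–merge: parent, skip
    visit fetch (parent merge)
      fetch–merge: parent, skip
  visit deploy (parent index)
    visit pack (parent deploy)
      visit scan (parent pack)
        visit clean (parent scan)
          clean–scan: parent, skip
        scan–pack: parent, skip
      pack–index: index visited and ≠ parent → cycle
Cycle: index – deploy – pack – index.

Yes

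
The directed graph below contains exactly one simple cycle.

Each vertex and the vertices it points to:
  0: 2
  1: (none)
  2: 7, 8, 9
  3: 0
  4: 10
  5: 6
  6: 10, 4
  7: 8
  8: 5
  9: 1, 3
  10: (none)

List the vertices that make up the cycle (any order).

0, 2, 3, 9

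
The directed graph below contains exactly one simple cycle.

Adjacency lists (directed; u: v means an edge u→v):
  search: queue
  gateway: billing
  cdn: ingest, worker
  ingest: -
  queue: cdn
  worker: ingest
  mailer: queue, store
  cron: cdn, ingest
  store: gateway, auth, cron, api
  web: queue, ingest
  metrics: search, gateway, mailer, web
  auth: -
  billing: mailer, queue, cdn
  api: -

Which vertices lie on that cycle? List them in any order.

store, mailer, billing, gateway

DFS with gray/black marking from mailer:
mailer gray
  queue gray
    cdn gray
      ingest gray
      ingest black
      worker gray
        worker→ingest: ingest black — skip
      worker black
    cdn black
  queue black
  store gray
    gateway gray
      billing gray
        billing→mailer: mailer is gray → back edge
Back edge closes the cycle mailer → store → gateway → billing → mailer; its vertices are {store, mailer, billing, gateway}.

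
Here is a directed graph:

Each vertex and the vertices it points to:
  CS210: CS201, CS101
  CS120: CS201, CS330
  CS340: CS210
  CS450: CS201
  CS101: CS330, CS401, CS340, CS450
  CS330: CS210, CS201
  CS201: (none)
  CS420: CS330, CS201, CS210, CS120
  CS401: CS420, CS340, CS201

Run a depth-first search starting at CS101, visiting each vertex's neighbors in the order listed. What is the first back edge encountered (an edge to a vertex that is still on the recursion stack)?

CS210->CS101

DFS from CS101 (visiting each vertex's neighbors in the order listed); mark gray on enter, black on exit:
CS101 gray
  CS330 gray
    CS210 gray
      CS201 gray
      CS201 black
      CS210→CS101: CS101 is gray → back edge
First back edge: CS210 → CS101.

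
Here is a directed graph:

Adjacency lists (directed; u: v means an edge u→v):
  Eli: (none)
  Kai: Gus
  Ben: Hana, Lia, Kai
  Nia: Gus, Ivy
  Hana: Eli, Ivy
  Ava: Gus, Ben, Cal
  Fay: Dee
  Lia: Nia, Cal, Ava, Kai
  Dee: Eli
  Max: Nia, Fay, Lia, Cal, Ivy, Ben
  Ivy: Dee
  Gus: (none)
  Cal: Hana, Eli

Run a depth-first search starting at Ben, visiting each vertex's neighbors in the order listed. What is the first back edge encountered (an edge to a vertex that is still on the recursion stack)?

DFS from Ben (visiting each vertex's neighbors in the order listed); mark gray on enter, black on exit:
Ben gray
  Hana gray
    Eli gray
    Eli black
    Ivy gray
      Dee gray
        Dee→Eli: Eli black — skip
      Dee black
    Ivy black
  Hana black
  Lia gray
    Nia gray
      Gus gray
      Gus black
      Nia→Ivy: Ivy black — skip
    Nia black
    Cal gray
      Cal→Hana: Hana black — skip
      Cal→Eli: Eli black — skip
    Cal black
    Ava gray
      Ava→Gus: Gus black — skip
      Ava→Ben: Ben is gray → back edge
First back edge: Ava → Ben.

Ava->Ben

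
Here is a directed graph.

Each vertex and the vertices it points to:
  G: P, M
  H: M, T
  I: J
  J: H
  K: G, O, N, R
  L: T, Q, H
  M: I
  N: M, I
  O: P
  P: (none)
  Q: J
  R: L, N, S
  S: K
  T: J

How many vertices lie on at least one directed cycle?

8

A vertex is on a directed cycle iff it belongs to a strongly connected component of size ≥ 2 (or has a self-loop).
The vertices on cycles are {H, I, J, K, M, R, S, T} — 8 in total.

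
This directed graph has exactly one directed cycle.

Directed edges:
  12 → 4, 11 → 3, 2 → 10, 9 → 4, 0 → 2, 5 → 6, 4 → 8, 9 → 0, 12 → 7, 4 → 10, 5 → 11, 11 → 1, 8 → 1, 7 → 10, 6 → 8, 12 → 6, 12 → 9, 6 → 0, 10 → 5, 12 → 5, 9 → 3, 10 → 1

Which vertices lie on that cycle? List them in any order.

0, 2, 5, 6, 10

DFS with gray/black marking from 5:
5 gray
  11 gray
    1 gray
    1 black
    3 gray
    3 black
  11 black
  6 gray
    8 gray
      8→1: 1 black — skip
    8 black
    0 gray
      2 gray
        10 gray
          10→5: 5 is gray → back edge
Back edge closes the cycle 5 → 6 → 0 → 2 → 10 → 5; its vertices are {0, 2, 5, 6, 10}.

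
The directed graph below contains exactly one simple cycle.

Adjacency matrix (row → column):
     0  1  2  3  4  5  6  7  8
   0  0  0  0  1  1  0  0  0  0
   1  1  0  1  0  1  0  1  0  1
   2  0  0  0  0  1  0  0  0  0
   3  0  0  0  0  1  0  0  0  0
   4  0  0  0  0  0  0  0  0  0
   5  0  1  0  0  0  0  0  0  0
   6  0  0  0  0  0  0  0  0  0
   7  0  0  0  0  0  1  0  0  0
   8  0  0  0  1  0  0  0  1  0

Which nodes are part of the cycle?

1, 5, 7, 8

DFS with gray/black marking from 1:
1 gray
  0 gray
    4 gray
    4 black
    3 gray
      3→4: 4 black — skip
    3 black
  0 black
  1→4: 4 black — skip
  8 gray
    7 gray
      5 gray
        5→1: 1 is gray → back edge
Back edge closes the cycle 1 → 8 → 7 → 5 → 1; its vertices are {1, 5, 7, 8}.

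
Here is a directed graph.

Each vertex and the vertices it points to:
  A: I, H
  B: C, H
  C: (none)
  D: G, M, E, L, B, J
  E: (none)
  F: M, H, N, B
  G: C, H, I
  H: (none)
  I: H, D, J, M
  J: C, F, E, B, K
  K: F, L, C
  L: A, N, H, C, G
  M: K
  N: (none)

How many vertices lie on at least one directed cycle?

9

A vertex is on a directed cycle iff it belongs to a strongly connected component of size ≥ 2 (or has a self-loop).
The vertices on cycles are {A, D, F, G, I, J, K, L, M} — 9 in total.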